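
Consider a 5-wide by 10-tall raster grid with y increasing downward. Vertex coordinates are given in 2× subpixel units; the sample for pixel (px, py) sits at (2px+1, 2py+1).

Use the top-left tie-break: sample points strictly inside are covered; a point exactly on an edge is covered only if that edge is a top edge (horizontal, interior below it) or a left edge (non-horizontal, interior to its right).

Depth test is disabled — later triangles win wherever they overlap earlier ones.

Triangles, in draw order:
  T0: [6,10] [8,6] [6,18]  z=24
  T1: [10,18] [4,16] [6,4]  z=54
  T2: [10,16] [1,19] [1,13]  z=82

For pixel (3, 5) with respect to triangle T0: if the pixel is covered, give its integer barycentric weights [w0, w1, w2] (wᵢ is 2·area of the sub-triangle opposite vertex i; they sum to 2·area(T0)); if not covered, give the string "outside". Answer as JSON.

T0:
  2·area = 16
  edge (6, 10)→(8, 6): d=(2,-4) top-left  bias=+0
  edge (8, 6)→(6, 18): d=(-2,12) right/bottom  bias=-1
  edge (6, 18)→(6, 10): d=(0,-8) top-left  bias=+0
    (3,4)@(7, 9): e=[2,6,8] → █
    (4,4)@(9, 9): e=[10,-18,24] → ·
    (3,5)@(7, 11): e=[6,2,8] → █
    (4,5)@(9, 11): e=[14,-22,24] → ·
    (3,6)@(7, 13): e=[10,-2,8] → ·
  covered (2 px):
    · · · · ·
    · · · · ·
    · · · · ·
    · · · · ·
    · · · █ ·
    · · · █ ·
    · · · · ·
    · · · · ·
    · · · · ·
    · · · · ·
T1:
  2·area = 76
  edge (10, 18)→(4, 16): d=(-6,-2) top-left  bias=+0
  edge (4, 16)→(6, 4): d=(2,-12) top-left  bias=+0
  edge (6, 4)→(10, 18): d=(4,14) right/bottom  bias=-1
    (3,4)@(7, 9): e=[48,22,6] → █
    (4,4)@(9, 9): e=[52,46,-22] → ·
    (2,5)@(5, 11): e=[32,2,42] → █
    (4,5)@(9, 11): e=[40,50,-14] → ·
    (2,6)@(5, 13): e=[20,6,50] → █
    (4,6)@(9, 13): e=[28,54,-6] → ·
    (0,7)@(1, 15): e=[0,-38,114] → ·  [on edge]
    (2,7)@(5, 15): e=[8,10,58] → █
    (4,7)@(9, 15): e=[16,58,2] → █
    (2,8)@(5, 17): e=[-4,14,66] → ·
    (3,8)@(7, 17): e=[0,38,38] → █  [on edge]
    (3,9)@(7, 19): e=[-12,42,46] → ·
  covered (10 px):
    · · · · ·
    · · · · ·
    · · · · ·
    · · · · ·
    · · · █ ·
    · · █ █ ·
    · · █ █ ·
    · · █ █ █
    · · · █ █
    · · · · ·
T2:
  2·area = 54
  edge (10, 16)→(1, 19): d=(-9,3) right/bottom  bias=-1
  edge (1, 19)→(1, 13): d=(0,-6) top-left  bias=+0
  edge (1, 13)→(10, 16): d=(9,3) right/bottom  bias=-1
    (0,0)@(1, 1): e=[162,0,-108] → ·  [on edge]
    (0,1)@(1, 3): e=[144,0,-90] → ·  [on edge]
    (0,2)@(1, 5): e=[126,0,-72] → ·  [on edge]
    (0,3)@(1, 7): e=[108,0,-54] → ·  [on edge]
    (0,4)@(1, 9): e=[90,0,-36] → ·  [on edge]
    (0,5)@(1, 11): e=[72,0,-18] → ·  [on edge]
    (0,6)@(1, 13): e=[54,0,0] → ·  [on edge]
    (0,7)@(1, 15): e=[36,0,18] → █  [on edge]
    (1,7)@(3, 15): e=[30,12,12] → █
    (2,7)@(5, 15): e=[24,24,6] → █
    (3,7)@(7, 15): e=[18,36,0] → ·  [on edge]
    (0,8)@(1, 17): e=[18,0,36] → █  [on edge]
    (3,8)@(7, 17): e=[0,36,18] → ·  [on edge]
    (0,9)@(1, 19): e=[0,0,54] → ·  [on edge]
  covered (6 px):
    · · · · ·
    · · · · ·
    · · · · ·
    · · · · ·
    · · · · ·
    · · · · ·
    · · · · ·
    █ █ █ · ·
    █ █ █ · ·
    · · · · ·

Result: [2,8,6]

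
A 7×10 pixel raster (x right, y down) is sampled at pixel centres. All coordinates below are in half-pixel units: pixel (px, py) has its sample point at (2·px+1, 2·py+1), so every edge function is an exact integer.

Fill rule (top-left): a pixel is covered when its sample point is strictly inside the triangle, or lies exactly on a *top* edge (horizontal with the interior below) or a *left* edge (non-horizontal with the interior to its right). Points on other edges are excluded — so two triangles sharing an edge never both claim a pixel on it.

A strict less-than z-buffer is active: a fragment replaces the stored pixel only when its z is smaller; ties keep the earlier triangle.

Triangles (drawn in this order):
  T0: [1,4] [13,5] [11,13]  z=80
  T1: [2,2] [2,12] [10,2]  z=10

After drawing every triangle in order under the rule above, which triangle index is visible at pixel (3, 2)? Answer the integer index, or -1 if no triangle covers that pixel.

T0:
  2·area = 98
  edge (1, 4)→(13, 5): d=(12,1) right/bottom  bias=-1
  edge (13, 5)→(11, 13): d=(-2,8) right/bottom  bias=-1
  edge (11, 13)→(1, 4): d=(-10,-9) top-left  bias=+0
    (1,2)@(3, 5): e=[10,80,8] → X
    (2,2)@(5, 5): e=[8,64,26] → X
    (3,2)@(7, 5): e=[6,48,44] → X
    (4,2)@(9, 5): e=[4,32,62] → X
    (5,2)@(11, 5): e=[2,16,80] → X
    (6,2)@(13, 5): e=[0,0,98] → .  [on edge]
    (1,3)@(3, 7): e=[34,76,-12] → .
    (2,3)@(5, 7): e=[32,60,6] → X
    (6,3)@(13, 7): e=[24,-4,78] → .
    (2,4)@(5, 9): e=[56,56,-14] → .
    (3,4)@(7, 9): e=[54,40,4] → X
    (6,4)@(13, 9): e=[48,-8,58] → .
    (5,6)@(11, 13): e=[98,0,0] → .  [on edge]
  covered (14 px):
    . . . . . . .
    . . . . . . .
    . X X X X X .
    . . X X X X .
    . . . X X X .
    . . . . X X .
    . . . . . . .
    . . . . . . .
    . . . . . . .
    . . . . . . .
T1:
  2·area = 80  (B↔C swapped to make it positive)
  edge (2, 2)→(10, 2): d=(8,0) top-left  bias=+0
  edge (10, 2)→(2, 12): d=(-8,10) right/bottom  bias=-1
  edge (2, 12)→(2, 2): d=(0,-10) top-left  bias=+0
    (1,1)@(3, 3): e=[8,62,10] → X
    (2,1)@(5, 3): e=[8,42,30] → X
    (3,1)@(7, 3): e=[8,22,50] → X
    (4,1)@(9, 3): e=[8,2,70] → X
    (5,1)@(11, 3): e=[8,-18,90] → .
    (1,2)@(3, 5): e=[24,46,10] → X
    (4,2)@(9, 5): e=[24,-14,70] → .
    (1,3)@(3, 7): e=[40,30,10] → X
    (3,3)@(7, 7): e=[40,-10,50] → .
    (1,4)@(3, 9): e=[56,14,10] → X
    (2,4)@(5, 9): e=[56,-6,30] → .
    (1,5)@(3, 11): e=[72,-2,10] → .
  covered (10 px):
    . . . . . . .
    . X X X X . .
    . X X X . . .
    . X X . . . .
    . X . . . . .
    . . . . . . .
    . . . . . . .
    . . . . . . .
    . . . . . . .
    . . . . . . .

Z-buffer (winner per pixel, '.' = empty):
  . . . . . . .
  . 1 1 1 1 . .
  . 1 1 1 0 0 .
  . 1 1 0 0 0 .
  . 1 . 0 0 0 .
  . . . . 0 0 .
  . . . . . . .
  . . . . . . .
  . . . . . . .
  . . . . . . .

Final: 1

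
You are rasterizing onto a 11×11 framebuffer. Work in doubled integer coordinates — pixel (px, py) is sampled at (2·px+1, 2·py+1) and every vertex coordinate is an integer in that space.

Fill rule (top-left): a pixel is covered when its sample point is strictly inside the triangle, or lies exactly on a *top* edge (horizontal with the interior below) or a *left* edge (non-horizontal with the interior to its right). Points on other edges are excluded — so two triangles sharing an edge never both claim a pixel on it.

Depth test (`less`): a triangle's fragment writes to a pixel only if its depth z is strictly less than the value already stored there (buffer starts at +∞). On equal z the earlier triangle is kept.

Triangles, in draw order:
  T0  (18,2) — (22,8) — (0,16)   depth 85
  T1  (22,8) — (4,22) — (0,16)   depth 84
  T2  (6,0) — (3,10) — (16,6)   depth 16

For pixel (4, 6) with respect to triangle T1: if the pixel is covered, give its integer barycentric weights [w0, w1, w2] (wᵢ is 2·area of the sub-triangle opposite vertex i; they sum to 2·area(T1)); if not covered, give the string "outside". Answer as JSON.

T0:
  2·area = 164
  edge (18, 2)→(22, 8): d=(4,6) right/bottom  bias=-1
  edge (22, 8)→(0, 16): d=(-22,8) right/bottom  bias=-1
  edge (0, 16)→(18, 2): d=(18,-14) top-left  bias=+0
    (8,1)@(17, 3): e=[10,150,4] → X
    (9,1)@(19, 3): e=[-2,134,32] → .
    (7,2)@(15, 5): e=[30,122,12] → X
    (9,2)@(19, 5): e=[6,90,68] → X
    (10,2)@(21, 5): e=[-6,74,96] → .
    (6,3)@(13, 7): e=[50,94,20] → X
    (10,3)@(21, 7): e=[2,30,132] → X
    (4,4)@(9, 9): e=[82,82,0] → X  [on edge]
    (5,4)@(11, 9): e=[70,66,28] → X
    (10,4)@(21, 9): e=[10,-14,168] → .
    (3,5)@(7, 11): e=[102,54,8] → X
    (7,5)@(15, 11): e=[54,-10,120] → .
  covered (21 px):
    . . . . . . . . . . .
    . . . . . . . . X . .
    . . . . . . . X X X .
    . . . . . . X X X X X
    . . . . X X X X X X .
    . . . X X X X . . . .
    . . X X . . . . . . .
    . . . . . . . . . . .
    . . . . . . . . . . .
    . . . . . . . . . . .
    . . . . . . . . . . .
T1:
  2·area = 164
  edge (22, 8)→(4, 22): d=(-18,14) right/bottom  bias=-1
  edge (4, 22)→(0, 16): d=(-4,-6) top-left  bias=+0
  edge (0, 16)→(22, 8): d=(22,-8) top-left  bias=+0
    (7,5)@(15, 11): e=[44,110,10] → X
    (8,5)@(17, 11): e=[16,122,26] → X
    (9,5)@(19, 11): e=[-12,134,42] → .
    (4,6)@(9, 13): e=[92,66,6] → X
    (5,6)@(11, 13): e=[64,78,22] → X
    (6,6)@(13, 13): e=[36,90,38] → X
    (8,6)@(17, 13): e=[-20,114,70] → .
    (1,7)@(3, 15): e=[140,22,2] → X
    (2,7)@(5, 15): e=[112,34,18] → X
    (3,7)@(7, 15): e=[84,46,34] → X
    (6,7)@(13, 15): e=[0,82,82] → .  [on edge]
    (7,7)@(15, 15): e=[-28,94,98] → .
  covered (20 px):
    . . . . . . . . . . .
    . . . . . . . . . . .
    . . . . . . . . . . .
    . . . . . . . . . . .
    . . . . . . . . . . .
    . . . . . . . X X . .
    . . . . X X X X . . .
    . X X X X X . . . . .
    X X X X X . . . . . .
    . X X X . . . . . . .
    . . X . . . . . . . .
T2:
  2·area = 118  (B↔C swapped to make it positive)
  edge (6, 0)→(16, 6): d=(10,6) right/bottom  bias=-1
  edge (16, 6)→(3, 10): d=(-13,4) right/bottom  bias=-1
  edge (3, 10)→(6, 0): d=(3,-10) top-left  bias=+0
    (3,0)@(7, 1): e=[4,101,13] → X
    (4,0)@(9, 1): e=[-8,93,33] → .
    (3,1)@(7, 3): e=[24,75,19] → X
    (4,1)@(9, 3): e=[12,67,39] → X
    (5,1)@(11, 3): e=[0,59,59] → .  [on edge]
    (2,2)@(5, 5): e=[56,57,5] → X
    (5,2)@(11, 5): e=[20,33,65] → X
    (6,2)@(13, 5): e=[8,25,85] → X
    (7,2)@(15, 5): e=[-4,17,105] → .
    (2,3)@(5, 7): e=[76,31,11] → X
    (6,3)@(13, 7): e=[28,-1,91] → .
    (2,4)@(5, 9): e=[96,5,17] → X
    (10,4)@(21, 9): e=[0,-59,177] → .  [on edge]
  covered (13 px):
    . . . X . . . . . . .
    . . . X X . . . . . .
    . . X X X X X . . . .
    . . X X X X . . . . .
    . . X . . . . . . . .
    . . . . . . . . . . .
    . . . . . . . . . . .
    . . . . . . . . . . .
    . . . . . . . . . . .
    . . . . . . . . . . .
    . . . . . . . . . . .

Final: [66,6,92]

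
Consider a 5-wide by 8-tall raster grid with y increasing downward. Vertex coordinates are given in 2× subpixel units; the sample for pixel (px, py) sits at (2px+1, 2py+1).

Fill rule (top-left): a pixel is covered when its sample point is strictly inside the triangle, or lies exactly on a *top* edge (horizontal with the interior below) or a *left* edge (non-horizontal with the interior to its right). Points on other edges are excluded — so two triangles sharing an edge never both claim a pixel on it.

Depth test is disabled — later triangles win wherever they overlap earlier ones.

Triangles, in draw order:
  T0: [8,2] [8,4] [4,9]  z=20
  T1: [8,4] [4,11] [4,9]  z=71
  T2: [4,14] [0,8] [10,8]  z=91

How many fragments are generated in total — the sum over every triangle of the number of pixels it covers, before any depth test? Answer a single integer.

T0:
  2·area = 8
  edge (8, 2)→(8, 4): d=(0,2) right/bottom  bias=-1
  edge (8, 4)→(4, 9): d=(-4,5) right/bottom  bias=-1
  edge (4, 9)→(8, 2): d=(4,-7) top-left  bias=+0
    (3,2)@(7, 5): e=[2,1,5] → #
    (4,2)@(9, 5): e=[-2,-9,19] → ·
    (3,3)@(7, 7): e=[2,-7,13] → ·
  covered (1 px):
    · · · · ·
    · · · · ·
    · · · # ·
    · · · · ·
    · · · · ·
    · · · · ·
    · · · · ·
    · · · · ·
T1:
  2·area = 8
  edge (8, 4)→(4, 11): d=(-4,7) right/bottom  bias=-1
  edge (4, 11)→(4, 9): d=(0,-2) top-left  bias=+0
  edge (4, 9)→(8, 4): d=(4,-5) top-left  bias=+0
    (2,4)@(5, 9): e=[1,2,5] → #
    (3,4)@(7, 9): e=[-13,6,15] → ·
    (2,5)@(5, 11): e=[-7,2,13] → ·
  covered (1 px):
    · · · · ·
    · · · · ·
    · · · · ·
    · · · · ·
    · · # · ·
    · · · · ·
    · · · · ·
    · · · · ·
T2:
  2·area = 60
  edge (4, 14)→(0, 8): d=(-4,-6) top-left  bias=+0
  edge (0, 8)→(10, 8): d=(10,0) top-left  bias=+0
  edge (10, 8)→(4, 14): d=(-6,6) right/bottom  bias=-1
    (0,4)@(1, 9): e=[2,10,48] → #
    (1,4)@(3, 9): e=[14,10,36] → #
    (2,4)@(5, 9): e=[26,10,24] → #
    (3,4)@(7, 9): e=[38,10,12] → #
    (4,4)@(9, 9): e=[50,10,0] → ·  [on edge]
    (0,5)@(1, 11): e=[-6,30,36] → ·
    (1,5)@(3, 11): e=[6,30,24] → #
    (3,5)@(7, 11): e=[30,30,0] → ·  [on edge]
    (1,6)@(3, 13): e=[-2,50,12] → ·
    (2,6)@(5, 13): e=[10,50,0] → ·  [on edge]
    (1,7)@(3, 15): e=[-10,70,0] → ·  [on edge]
  covered (6 px):
    · · · · ·
    · · · · ·
    · · · · ·
    · · · · ·
    # # # # ·
    · # # · ·
    · · · · ·
    · · · · ·

Result: 8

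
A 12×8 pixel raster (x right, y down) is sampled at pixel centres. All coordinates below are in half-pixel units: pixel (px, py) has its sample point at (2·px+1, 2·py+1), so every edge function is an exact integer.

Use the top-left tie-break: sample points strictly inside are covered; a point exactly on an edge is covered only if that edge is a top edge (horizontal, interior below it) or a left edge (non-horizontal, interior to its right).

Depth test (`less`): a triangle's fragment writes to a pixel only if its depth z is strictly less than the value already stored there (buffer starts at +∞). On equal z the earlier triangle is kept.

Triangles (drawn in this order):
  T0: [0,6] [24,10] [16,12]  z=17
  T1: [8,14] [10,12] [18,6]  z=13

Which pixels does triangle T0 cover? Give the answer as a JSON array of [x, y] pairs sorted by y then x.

T0:
  2·area = 80
  edge (0, 6)→(24, 10): d=(24,4) right/bottom  bias=-1
  edge (24, 10)→(16, 12): d=(-8,2) right/bottom  bias=-1
  edge (16, 12)→(0, 6): d=(-16,-6) top-left  bias=+0
    (1,3)@(3, 7): e=[12,66,2] → █
    (2,3)@(5, 7): e=[4,62,14] → █
    (3,3)@(7, 7): e=[-4,58,26] → ·
    (1,4)@(3, 9): e=[60,50,-30] → ·
    (2,4)@(5, 9): e=[52,46,-18] → ·
    (4,4)@(9, 9): e=[36,38,6] → █
    (5,4)@(11, 9): e=[28,34,18] → █
    (6,4)@(13, 9): e=[20,30,30] → █
    (7,4)@(15, 9): e=[12,26,42] → █
    (8,4)@(17, 9): e=[4,22,54] → █
    (9,4)@(19, 9): e=[-4,18,66] → ·
    (4,5)@(9, 11): e=[84,22,-26] → ·
  covered (10 px):
    · · · · · · · · · · · ·
    · · · · · · · · · · · ·
    · · · · · · · · · · · ·
    · █ █ · · · · · · · · ·
    · · · · █ █ █ █ █ · · ·
    · · · · · · · █ █ █ · ·
    · · · · · · · · · · · ·
    · · · · · · · · · · · ·
T1:
  2·area = 4
  edge (8, 14)→(10, 12): d=(2,-2) top-left  bias=+0
  edge (10, 12)→(18, 6): d=(8,-6) top-left  bias=+0
  edge (18, 6)→(8, 14): d=(-10,8) right/bottom  bias=-1
    (10,0)@(21, 1): e=[0,-22,26] → ·  [on edge]
    (9,1)@(19, 3): e=[0,-18,22] → ·  [on edge]
    (8,2)@(17, 5): e=[0,-14,18] → ·  [on edge]
    (7,3)@(15, 7): e=[0,-10,14] → ·  [on edge]
    (6,4)@(13, 9): e=[0,-6,10] → ·  [on edge]
    (5,5)@(11, 11): e=[0,-2,6] → ·  [on edge]
    (4,6)@(9, 13): e=[0,2,2] → █  [on edge]
    (5,6)@(11, 13): e=[4,14,-14] → ·
    (3,7)@(7, 15): e=[0,6,-2] → ·  [on edge]
    (4,7)@(9, 15): e=[4,18,-18] → ·
  covered (1 px):
    · · · · · · · · · · · ·
    · · · · · · · · · · · ·
    · · · · · · · · · · · ·
    · · · · · · · · · · · ·
    · · · · · · · · · · · ·
    · · · · · · · · · · · ·
    · · · · █ · · · · · · ·
    · · · · · · · · · · · ·

Result: [[1,3],[2,3],[4,4],[5,4],[6,4],[7,4],[8,4],[7,5],[8,5],[9,5]]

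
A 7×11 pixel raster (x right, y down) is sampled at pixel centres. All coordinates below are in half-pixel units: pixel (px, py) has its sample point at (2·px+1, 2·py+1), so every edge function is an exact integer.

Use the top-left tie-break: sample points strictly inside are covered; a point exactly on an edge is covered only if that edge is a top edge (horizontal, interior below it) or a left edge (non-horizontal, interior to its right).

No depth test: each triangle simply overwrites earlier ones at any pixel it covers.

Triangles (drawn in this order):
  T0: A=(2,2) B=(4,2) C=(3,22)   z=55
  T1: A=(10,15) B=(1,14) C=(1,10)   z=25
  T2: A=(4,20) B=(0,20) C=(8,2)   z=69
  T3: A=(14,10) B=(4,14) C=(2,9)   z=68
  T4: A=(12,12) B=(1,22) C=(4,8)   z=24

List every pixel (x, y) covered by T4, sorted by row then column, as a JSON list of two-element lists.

T0:
  2·area = 40
  edge (2, 2)→(4, 2): d=(2,0) top-left  bias=+0
  edge (4, 2)→(3, 22): d=(-1,20) right/bottom  bias=-1
  edge (3, 22)→(2, 2): d=(-1,-20) top-left  bias=+0
    (1,1)@(3, 3): e=[2,19,19] → #
    (2,1)@(5, 3): e=[2,-21,59] → ·
    (1,2)@(3, 5): e=[6,17,17] → #
    (2,2)@(5, 5): e=[6,-23,57] → ·
    (1,3)@(3, 7): e=[10,15,15] → #
    (2,3)@(5, 7): e=[10,-25,55] → ·
    (1,4)@(3, 9): e=[14,13,13] → #
    (2,4)@(5, 9): e=[14,-27,53] → ·
    (1,5)@(3, 11): e=[18,11,11] → #
    (2,5)@(5, 11): e=[18,-29,51] → ·
    (1,6)@(3, 13): e=[22,9,9] → #
    (2,6)@(5, 13): e=[22,-31,49] → ·
  covered (10 px):
    · · · · · · ·
    · # · · · · ·
    · # · · · · ·
    · # · · · · ·
    · # · · · · ·
    · # · · · · ·
    · # · · · · ·
    · # · · · · ·
    · # · · · · ·
    · # · · · · ·
    · # · · · · ·
T1:
  2·area = 36
  edge (10, 15)→(1, 14): d=(-9,-1) top-left  bias=+0
  edge (1, 14)→(1, 10): d=(0,-4) top-left  bias=+0
  edge (1, 10)→(10, 15): d=(9,5) right/bottom  bias=-1
    (0,0)@(1, 1): e=[117,0,-81] → ·  [on edge]
    (0,1)@(1, 3): e=[99,0,-63] → ·  [on edge]
    (0,2)@(1, 5): e=[81,0,-45] → ·  [on edge]
    (0,3)@(1, 7): e=[63,0,-27] → ·  [on edge]
    (0,4)@(1, 9): e=[45,0,-9] → ·  [on edge]
    (0,5)@(1, 11): e=[27,0,9] → #  [on edge]
    (1,5)@(3, 11): e=[29,8,-1] → ·
    (0,6)@(1, 13): e=[9,0,27] → #  [on edge]
    (1,6)@(3, 13): e=[11,8,17] → #
    (2,6)@(5, 13): e=[13,16,7] → #
    (3,6)@(7, 13): e=[15,24,-3] → ·
    (0,7)@(1, 15): e=[-9,0,45] → ·  [on edge]
    (0,8)@(1, 17): e=[-27,0,63] → ·  [on edge]
    (0,9)@(1, 19): e=[-45,0,81] → ·  [on edge]
    (0,10)@(1, 21): e=[-63,0,99] → ·  [on edge]
  covered (4 px):
    · · · · · · ·
    · · · · · · ·
    · · · · · · ·
    · · · · · · ·
    · · · · · · ·
    # · · · · · ·
    # # # · · · ·
    · · · · · · ·
    · · · · · · ·
    · · · · · · ·
    · · · · · · ·
T2:
  2·area = 72
  edge (4, 20)→(0, 20): d=(-4,0) right/bottom  bias=-1
  edge (0, 20)→(8, 2): d=(8,-18) top-left  bias=+0
  edge (8, 2)→(4, 20): d=(-4,18) right/bottom  bias=-1
    (3,2)@(7, 5): e=[60,6,6] → #
    (4,2)@(9, 5): e=[60,42,-30] → ·
    (3,3)@(7, 7): e=[52,22,-2] → ·
    (2,4)@(5, 9): e=[44,2,26] → #
    (3,4)@(7, 9): e=[44,38,-10] → ·
    (2,5)@(5, 11): e=[36,18,18] → #
    (3,5)@(7, 11): e=[36,54,-18] → ·
    (2,6)@(5, 13): e=[28,34,10] → #
    (3,6)@(7, 13): e=[28,70,-26] → ·
    (1,7)@(3, 15): e=[20,14,38] → #
    (3,7)@(7, 15): e=[20,86,-34] → ·
    (1,8)@(3, 17): e=[12,30,30] → #
  covered (9 px):
    · · · · · · ·
    · · · · · · ·
    · · · # · · ·
    · · · · · · ·
    · · # · · · ·
    · · # · · · ·
    · · # · · · ·
    · # # · · · ·
    · # · · · · ·
    # # · · · · ·
    · · · · · · ·
T3:
  2·area = 58
  edge (14, 10)→(4, 14): d=(-10,4) right/bottom  bias=-1
  edge (4, 14)→(2, 9): d=(-2,-5) top-left  bias=+0
  edge (2, 9)→(14, 10): d=(12,1) right/bottom  bias=-1
    (1,5)@(3, 11): e=[34,1,23] → #
    (2,5)@(5, 11): e=[26,11,21] → #
    (3,5)@(7, 11): e=[18,21,19] → #
    (4,5)@(9, 11): e=[10,31,17] → #
    (5,5)@(11, 11): e=[2,41,15] → #
    (6,5)@(13, 11): e=[-6,51,13] → ·
    (1,6)@(3, 13): e=[14,-3,47] → ·
    (2,6)@(5, 13): e=[6,7,45] → #
    (3,6)@(7, 13): e=[-2,17,43] → ·
    (4,6)@(9, 13): e=[-10,27,41] → ·
    (5,6)@(11, 13): e=[-18,37,39] → ·
    (2,7)@(5, 15): e=[-14,3,69] → ·
  covered (6 px):
    · · · · · · ·
    · · · · · · ·
    · · · · · · ·
    · · · · · · ·
    · · · · · · ·
    · # # # # # ·
    · · # · · · ·
    · · · · · · ·
    · · · · · · ·
    · · · · · · ·
    · · · · · · ·
T4:
  2·area = 124
  edge (12, 12)→(1, 22): d=(-11,10) right/bottom  bias=-1
  edge (1, 22)→(4, 8): d=(3,-14) top-left  bias=+0
  edge (4, 8)→(12, 12): d=(8,4) right/bottom  bias=-1
    (2,4)@(5, 9): e=[103,17,4] → #
    (3,4)@(7, 9): e=[83,45,-4] → ·
    (2,5)@(5, 11): e=[81,23,20] → #
    (3,5)@(7, 11): e=[61,51,12] → #
    (4,5)@(9, 11): e=[41,79,4] → #
    (5,5)@(11, 11): e=[21,107,-4] → ·
    (1,6)@(3, 13): e=[79,1,44] → #
    (5,6)@(11, 13): e=[-1,113,12] → ·
    (1,7)@(3, 15): e=[57,7,60] → #
    (4,7)@(9, 15): e=[-3,91,36] → ·
    (1,8)@(3, 17): e=[35,13,76] → #
    (3,8)@(7, 17): e=[-5,69,60] → ·
  covered (14 px):
    · · · · · · ·
    · · · · · · ·
    · · · · · · ·
    · · · · · · ·
    · · # · · · ·
    · · # # # · ·
    · # # # # · ·
    · # # # · · ·
    · # # · · · ·
    · # · · · · ·
    · · · · · · ·

Final: [[2,4],[2,5],[3,5],[4,5],[1,6],[2,6],[3,6],[4,6],[1,7],[2,7],[3,7],[1,8],[2,8],[1,9]]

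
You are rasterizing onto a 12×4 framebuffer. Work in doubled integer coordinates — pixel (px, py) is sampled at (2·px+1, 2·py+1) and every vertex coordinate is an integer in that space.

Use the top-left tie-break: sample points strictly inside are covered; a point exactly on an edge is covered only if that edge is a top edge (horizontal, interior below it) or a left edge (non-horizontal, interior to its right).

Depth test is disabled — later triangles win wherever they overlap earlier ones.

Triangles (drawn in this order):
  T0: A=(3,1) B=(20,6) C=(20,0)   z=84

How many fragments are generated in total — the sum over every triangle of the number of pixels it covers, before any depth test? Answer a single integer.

T0:
  2·area = 102  (B↔C swapped to make it positive)
  edge (3, 1)→(20, 0): d=(17,-1) top-left  bias=+0
  edge (20, 0)→(20, 6): d=(0,6) right/bottom  bias=-1
  edge (20, 6)→(3, 1): d=(-17,-5) top-left  bias=+0
    (1,0)@(3, 1): e=[0,102,0] → █  [on edge]
    (2,0)@(5, 1): e=[2,90,10] → █
    (3,0)@(7, 1): e=[4,78,20] → █
    (4,0)@(9, 1): e=[6,66,30] → █
    (5,0)@(11, 1): e=[8,54,40] → █
    (6,0)@(13, 1): e=[10,42,50] → █
    (7,0)@(15, 1): e=[12,30,60] → █
    (8,0)@(17, 1): e=[14,18,70] → █
    (9,0)@(19, 1): e=[16,6,80] → █
    (10,0)@(21, 1): e=[18,-6,90] → ·
    (1,1)@(3, 3): e=[34,102,-34] → ·
    (2,1)@(5, 3): e=[36,90,-24] → ·
  covered (16 px):
    · █ █ █ █ █ █ █ █ █ · ·
    · · · · · █ █ █ █ █ · ·
    · · · · · · · · █ █ · ·
    · · · · · · · · · · · ·

Answer: 16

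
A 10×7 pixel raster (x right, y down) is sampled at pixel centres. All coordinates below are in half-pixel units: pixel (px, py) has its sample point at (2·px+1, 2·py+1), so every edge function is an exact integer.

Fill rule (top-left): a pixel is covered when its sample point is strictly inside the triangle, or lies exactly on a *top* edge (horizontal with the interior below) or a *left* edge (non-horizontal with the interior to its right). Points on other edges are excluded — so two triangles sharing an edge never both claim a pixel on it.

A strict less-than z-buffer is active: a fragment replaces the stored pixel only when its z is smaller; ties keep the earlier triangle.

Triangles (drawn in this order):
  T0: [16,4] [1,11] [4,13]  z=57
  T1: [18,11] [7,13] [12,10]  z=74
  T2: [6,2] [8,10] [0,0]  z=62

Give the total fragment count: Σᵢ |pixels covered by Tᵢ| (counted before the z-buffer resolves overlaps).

T0:
  2·area = 51  (B↔C swapped to make it positive)
  edge (16, 4)→(4, 13): d=(-12,9) right/bottom  bias=-1
  edge (4, 13)→(1, 11): d=(-3,-2) top-left  bias=+0
  edge (1, 11)→(16, 4): d=(15,-7) top-left  bias=+0
    (5,3)@(11, 7): e=[9,32,10] → #
    (6,3)@(13, 7): e=[-9,36,24] → ·
    (3,4)@(7, 9): e=[21,18,12] → #
    (4,4)@(9, 9): e=[3,22,26] → #
    (5,4)@(11, 9): e=[-15,26,40] → ·
    (0,5)@(1, 11): e=[51,0,0] → #  [on edge]
    (1,5)@(3, 11): e=[33,4,14] → #
    (2,5)@(5, 11): e=[15,8,28] → #
    (3,5)@(7, 11): e=[-3,12,42] → ·
    (4,5)@(9, 11): e=[-21,16,56] → ·
    (0,6)@(1, 13): e=[27,-6,30] → ·
    (1,6)@(3, 13): e=[9,-2,44] → ·
  covered (6 px):
    · · · · · · · · · ·
    · · · · · · · · · ·
    · · · · · · · · · ·
    · · · · · # · · · ·
    · · · # # · · · · ·
    # # # · · · · · · ·
    · · · · · · · · · ·
T1:
  2·area = 23
  edge (18, 11)→(7, 13): d=(-11,2) right/bottom  bias=-1
  edge (7, 13)→(12, 10): d=(5,-3) top-left  bias=+0
  edge (12, 10)→(18, 11): d=(6,1) right/bottom  bias=-1
    (8,3)@(17, 7): e=[46,0,-23] → ·  [on edge]
    (5,5)@(11, 11): e=[14,2,7] → #
    (6,5)@(13, 11): e=[10,8,5] → #
    (7,5)@(15, 11): e=[6,14,3] → #
    (8,5)@(17, 11): e=[2,20,1] → #
    (9,5)@(19, 11): e=[-2,26,-1] → ·
    (3,6)@(7, 13): e=[0,0,23] → ·  [on edge]
    (5,6)@(11, 13): e=[-8,12,19] → ·
    (6,6)@(13, 13): e=[-12,18,17] → ·
    (7,6)@(15, 13): e=[-16,24,15] → ·
    (8,6)@(17, 13): e=[-20,30,13] → ·
  covered (4 px):
    · · · · · · · · · ·
    · · · · · · · · · ·
    · · · · · · · · · ·
    · · · · · · · · · ·
    · · · · · · · · · ·
    · · · · · # # # # ·
    · · · · · · · · · ·
T2:
  2·area = 44
  edge (6, 2)→(8, 10): d=(2,8) right/bottom  bias=-1
  edge (8, 10)→(0, 0): d=(-8,-10) top-left  bias=+0
  edge (0, 0)→(6, 2): d=(6,2) right/bottom  bias=-1
    (0,0)@(1, 1): e=[38,2,4] → #
    (1,0)@(3, 1): e=[22,22,0] → ·  [on edge]
    (0,1)@(1, 3): e=[42,-14,16] → ·
    (1,1)@(3, 3): e=[26,6,12] → #
    (2,1)@(5, 3): e=[10,26,8] → #
    (3,1)@(7, 3): e=[-6,46,4] → ·
    (4,1)@(9, 3): e=[-22,66,0] → ·  [on edge]
    (1,2)@(3, 5): e=[30,-10,24] → ·
    (2,2)@(5, 5): e=[14,10,20] → #
    (3,2)@(7, 5): e=[-2,30,16] → ·
    (7,2)@(15, 5): e=[-66,110,0] → ·  [on edge]
    (2,3)@(5, 7): e=[18,-6,32] → ·
  covered (5 px):
    # · · · · · · · · ·
    · # # · · · · · · ·
    · · # · · · · · · ·
    · · · # · · · · · ·
    · · · · · · · · · ·
    · · · · · · · · · ·
    · · · · · · · · · ·

Answer: 15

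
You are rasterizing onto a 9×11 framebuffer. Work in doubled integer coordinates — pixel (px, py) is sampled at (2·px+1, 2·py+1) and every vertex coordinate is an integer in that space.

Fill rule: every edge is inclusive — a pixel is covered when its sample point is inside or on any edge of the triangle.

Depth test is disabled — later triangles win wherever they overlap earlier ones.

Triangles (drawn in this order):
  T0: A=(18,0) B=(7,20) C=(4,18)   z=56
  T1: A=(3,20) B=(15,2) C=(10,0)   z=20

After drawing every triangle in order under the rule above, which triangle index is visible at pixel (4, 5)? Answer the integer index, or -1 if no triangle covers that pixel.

T0:
  2·area = 82
  edge (18, 0)→(7, 20): d=(-11,20) inclusive
  edge (7, 20)→(4, 18): d=(-3,-2) inclusive
  edge (4, 18)→(18, 0): d=(14,-18) inclusive
    (7,2)@(15, 5): e=[5,61,16] → █
    (8,2)@(17, 5): e=[-35,65,52] → ·
    (6,3)@(13, 7): e=[23,51,8] → █
    (7,3)@(15, 7): e=[-17,55,44] → ·
    (5,4)@(11, 9): e=[41,41,0] → █  [on edge]
    (7,4)@(15, 9): e=[-39,49,72] → ·
    (5,5)@(11, 11): e=[19,35,28] → █
    (6,5)@(13, 11): e=[-21,39,64] → ·
    (4,6)@(9, 13): e=[37,25,20] → █
    (5,6)@(11, 13): e=[-3,29,56] → ·
    (3,7)@(7, 15): e=[55,15,12] → █
    (5,7)@(11, 15): e=[-25,23,84] → ·
  covered (11 px):
    · · · · · · · · ·
    · · · · · · · · ·
    · · · · · · · █ ·
    · · · · · · █ · ·
    · · · · · █ █ · ·
    · · · · · █ · · ·
    · · · · █ · · · ·
    · · · █ █ · · · ·
    · · █ █ · · · · ·
    · · · █ · · · · ·
    · · · · · · · · ·
T1:
  2·area = 114  (B↔C swapped to make it positive)
  edge (3, 20)→(10, 0): d=(7,-20) inclusive
  edge (10, 0)→(15, 2): d=(5,2) inclusive
  edge (15, 2)→(3, 20): d=(-12,18) inclusive
    (5,0)@(11, 1): e=[27,3,84] → █
    (6,0)@(13, 1): e=[67,-1,48] → ·
    (4,1)@(9, 3): e=[1,17,96] → █
    (6,1)@(13, 3): e=[81,9,24] → █
    (7,1)@(15, 3): e=[121,5,-12] → ·
    (4,2)@(9, 5): e=[15,27,72] → █
    (6,2)@(13, 5): e=[95,19,0] → █  [on edge]
    (7,2)@(15, 5): e=[135,15,-36] → ·
    (4,3)@(9, 7): e=[29,37,48] → █
    (6,3)@(13, 7): e=[109,29,-24] → ·
    (3,4)@(7, 9): e=[3,51,60] → █
    (5,4)@(11, 9): e=[83,43,-12] → ·
    (4,5)@(9, 11): e=[57,57,0] → █  [on edge]
    (2,8)@(5, 17): e=[19,95,0] → █  [on edge]
  covered (16 px):
    · · · · · █ · · ·
    · · · · █ █ █ · ·
    · · · · █ █ █ · ·
    · · · · █ █ · · ·
    · · · █ █ · · · ·
    · · · █ █ · · · ·
    · · · █ · · · · ·
    · · █ · · · · · ·
    · · █ · · · · · ·
    · · · · · · · · ·
    · · · · · · · · ·

Z-buffer (winner per pixel, '.' = empty):
  . . . . . 1 . . .
  . . . . 1 1 1 . .
  . . . . 1 1 1 0 .
  . . . . 1 1 0 . .
  . . . 1 1 0 0 . .
  . . . 1 1 0 . . .
  . . . 1 0 . . . .
  . . 1 0 0 . . . .
  . . 1 0 . . . . .
  . . . 0 . . . . .
  . . . . . . . . .

Answer: 1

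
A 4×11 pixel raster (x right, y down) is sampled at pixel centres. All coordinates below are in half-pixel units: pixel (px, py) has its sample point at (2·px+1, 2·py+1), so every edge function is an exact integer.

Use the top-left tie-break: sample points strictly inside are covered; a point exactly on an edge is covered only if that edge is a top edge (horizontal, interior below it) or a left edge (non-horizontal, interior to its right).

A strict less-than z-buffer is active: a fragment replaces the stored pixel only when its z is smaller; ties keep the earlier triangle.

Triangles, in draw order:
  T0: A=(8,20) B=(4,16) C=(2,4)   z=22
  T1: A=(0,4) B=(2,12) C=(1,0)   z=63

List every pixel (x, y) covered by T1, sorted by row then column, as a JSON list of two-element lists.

T0:
  2·area = 40
  edge (8, 20)→(4, 16): d=(-4,-4) top-left  bias=+0
  edge (4, 16)→(2, 4): d=(-2,-12) top-left  bias=+0
  edge (2, 4)→(8, 20): d=(6,16) right/bottom  bias=-1
    (1,3)@(3, 7): e=[32,6,2] → █
    (2,3)@(5, 7): e=[40,30,-30] → ·
    (1,4)@(3, 9): e=[24,2,14] → █
    (2,4)@(5, 9): e=[32,26,-18] → ·
    (1,5)@(3, 11): e=[16,-2,26] → ·
    (0,6)@(1, 13): e=[0,-30,70] → ·  [on edge]
    (2,6)@(5, 13): e=[16,18,6] → █
    (3,6)@(7, 13): e=[24,42,-26] → ·
    (1,7)@(3, 15): e=[0,-10,50] → ·  [on edge]
    (2,7)@(5, 15): e=[8,14,18] → █
    (3,7)@(7, 15): e=[16,38,-14] → ·
    (2,8)@(5, 17): e=[0,10,30] → █  [on edge]
    (3,9)@(7, 19): e=[0,30,10] → █  [on edge]
  covered (6 px):
    · · · ·
    · · · ·
    · · · ·
    · █ · ·
    · █ · ·
    · · · ·
    · · █ ·
    · · █ ·
    · · █ ·
    · · · █
    · · · ·
T1:
  2·area = 16  (B↔C swapped to make it positive)
  edge (0, 4)→(1, 0): d=(1,-4) top-left  bias=+0
  edge (1, 0)→(2, 12): d=(1,12) right/bottom  bias=-1
  edge (2, 12)→(0, 4): d=(-2,-8) top-left  bias=+0
    (0,0)@(1, 1): e=[1,1,14] → █
    (1,0)@(3, 1): e=[9,-23,30] → ·
    (0,1)@(1, 3): e=[3,3,10] → █
    (1,1)@(3, 3): e=[11,-21,26] → ·
    (0,2)@(1, 5): e=[5,5,6] → █
    (1,2)@(3, 5): e=[13,-19,22] → ·
    (0,3)@(1, 7): e=[7,7,2] → █
    (1,3)@(3, 7): e=[15,-17,18] → ·
    (0,4)@(1, 9): e=[9,9,-2] → ·
  covered (4 px):
    █ · · ·
    █ · · ·
    █ · · ·
    █ · · ·
    · · · ·
    · · · ·
    · · · ·
    · · · ·
    · · · ·
    · · · ·
    · · · ·

Result: [[0,0],[0,1],[0,2],[0,3]]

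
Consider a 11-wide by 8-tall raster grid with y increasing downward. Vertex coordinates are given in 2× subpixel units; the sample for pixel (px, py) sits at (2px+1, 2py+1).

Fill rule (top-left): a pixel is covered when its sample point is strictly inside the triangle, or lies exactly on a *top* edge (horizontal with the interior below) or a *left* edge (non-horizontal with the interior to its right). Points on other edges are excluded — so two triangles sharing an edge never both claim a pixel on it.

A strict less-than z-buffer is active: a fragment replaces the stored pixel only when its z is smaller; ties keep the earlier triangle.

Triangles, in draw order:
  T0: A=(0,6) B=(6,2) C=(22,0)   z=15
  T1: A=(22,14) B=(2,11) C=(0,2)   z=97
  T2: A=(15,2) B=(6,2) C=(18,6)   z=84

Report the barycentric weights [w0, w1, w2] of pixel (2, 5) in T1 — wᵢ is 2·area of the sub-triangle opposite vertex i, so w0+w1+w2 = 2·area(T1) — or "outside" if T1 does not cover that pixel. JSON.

T0:
  2·area = 52
  edge (0, 6)→(6, 2): d=(6,-4) top-left  bias=+0
  edge (6, 2)→(22, 0): d=(16,-2) top-left  bias=+0
  edge (22, 0)→(0, 6): d=(-22,6) right/bottom  bias=-1
    (7,0)@(15, 1): e=[30,2,20] → █
    (8,0)@(17, 1): e=[38,6,8] → █
    (9,0)@(19, 1): e=[46,10,-4] → ·
    (2,1)@(5, 3): e=[2,14,36] → █
    (3,1)@(7, 3): e=[10,18,24] → █
    (4,1)@(9, 3): e=[18,22,12] → █
    (5,1)@(11, 3): e=[26,26,0] → ·  [on edge]
    (7,1)@(15, 3): e=[42,34,-24] → ·
    (8,1)@(17, 3): e=[50,38,-36] → ·
    (1,2)@(3, 5): e=[6,42,4] → █
    (2,2)@(5, 5): e=[14,46,-8] → ·
    (3,2)@(7, 5): e=[22,50,-20] → ·
  covered (6 px):
    · · · · · · · █ █ · ·
    · · █ █ █ · · · · · ·
    · █ · · · · · · · · ·
    · · · · · · · · · · ·
    · · · · · · · · · · ·
    · · · · · · · · · · ·
    · · · · · · · · · · ·
    · · · · · · · · · · ·
T1:
  2·area = 174
  edge (22, 14)→(2, 11): d=(-20,-3) top-left  bias=+0
  edge (2, 11)→(0, 2): d=(-2,-9) top-left  bias=+0
  edge (0, 2)→(22, 14): d=(22,12) right/bottom  bias=-1
    (0,1)@(1, 3): e=[157,7,10] → █
    (1,1)@(3, 3): e=[163,25,-14] → ·
    (0,2)@(1, 5): e=[117,3,54] → █
    (1,2)@(3, 5): e=[123,21,30] → █
    (2,2)@(5, 5): e=[129,39,6] → █
    (3,2)@(7, 5): e=[135,57,-18] → ·
    (0,3)@(1, 7): e=[77,-1,98] → ·
    (1,3)@(3, 7): e=[83,17,74] → █
    (3,3)@(7, 7): e=[95,53,26] → █
    (4,3)@(9, 7): e=[101,71,2] → █
    (5,3)@(11, 7): e=[107,89,-22] → ·
    (1,4)@(3, 9): e=[43,13,118] → █
  covered (22 px):
    · · · · · · · · · · ·
    █ · · · · · · · · · ·
    █ █ █ · · · · · · · ·
    · █ █ █ █ · · · · · ·
    · █ █ █ █ █ · · · · ·
    · █ █ █ █ █ █ █ · · ·
    · · · · · · · · █ █ ·
    · · · · · · · · · · ·
T2:
  2·area = 36  (B↔C swapped to make it positive)
  edge (15, 2)→(18, 6): d=(3,4) right/bottom  bias=-1
  edge (18, 6)→(6, 2): d=(-12,-4) top-left  bias=+0
  edge (6, 2)→(15, 2): d=(9,0) top-left  bias=+0
    (1,0)@(3, 1): e=[45,0,-9] → ·  [on edge]
    (4,1)@(9, 3): e=[27,0,9] → █  [on edge]
    (5,1)@(11, 3): e=[19,8,9] → █
    (6,1)@(13, 3): e=[11,16,9] → █
    (7,1)@(15, 3): e=[3,24,9] → █
    (8,1)@(17, 3): e=[-5,32,9] → ·
    (4,2)@(9, 5): e=[33,-24,27] → ·
    (5,2)@(11, 5): e=[25,-16,27] → ·
    (6,2)@(13, 5): e=[17,-8,27] → ·
    (7,2)@(15, 5): e=[9,0,27] → █  [on edge]
    (8,2)@(17, 5): e=[1,8,27] → █
    (9,2)@(19, 5): e=[-7,16,27] → ·
    (10,3)@(21, 7): e=[-9,0,45] → ·  [on edge]
  covered (6 px):
    · · · · · · · · · · ·
    · · · · █ █ █ █ · · ·
    · · · · · · · █ █ · ·
    · · · · · · · · · · ·
    · · · · · · · · · · ·
    · · · · · · · · · · ·
    · · · · · · · · · · ·
    · · · · · · · · · · ·

Answer: [27,138,9]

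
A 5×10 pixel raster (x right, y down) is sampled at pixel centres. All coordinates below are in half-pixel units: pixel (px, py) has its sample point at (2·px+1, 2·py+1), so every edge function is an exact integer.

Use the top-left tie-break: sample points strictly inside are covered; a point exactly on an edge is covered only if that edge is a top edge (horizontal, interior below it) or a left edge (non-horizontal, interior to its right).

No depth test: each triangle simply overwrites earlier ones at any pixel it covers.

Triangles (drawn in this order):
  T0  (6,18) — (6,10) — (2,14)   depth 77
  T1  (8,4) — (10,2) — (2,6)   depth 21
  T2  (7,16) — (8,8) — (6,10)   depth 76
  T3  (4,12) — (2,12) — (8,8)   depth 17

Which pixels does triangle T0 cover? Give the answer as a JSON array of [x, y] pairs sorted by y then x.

T0:
  2·area = 32  (B↔C swapped to make it positive)
  edge (6, 18)→(2, 14): d=(-4,-4) top-left  bias=+0
  edge (2, 14)→(6, 10): d=(4,-4) top-left  bias=+0
  edge (6, 10)→(6, 18): d=(0,8) right/bottom  bias=-1
    (4,3)@(9, 7): e=[56,0,-24] → ·  [on edge]
    (3,4)@(7, 9): e=[40,0,-8] → ·  [on edge]
    (2,5)@(5, 11): e=[24,0,8] → █  [on edge]
    (3,5)@(7, 11): e=[32,8,-8] → ·
    (0,6)@(1, 13): e=[0,-8,40] → ·  [on edge]
    (1,6)@(3, 13): e=[8,0,24] → █  [on edge]
    (3,6)@(7, 13): e=[24,16,-8] → ·
    (0,7)@(1, 15): e=[-8,0,40] → ·  [on edge]
    (1,7)@(3, 15): e=[0,8,24] → █  [on edge]
    (3,7)@(7, 15): e=[16,24,-8] → ·
    (1,8)@(3, 17): e=[-8,16,24] → ·
    (2,8)@(5, 17): e=[0,24,8] → █  [on edge]
    (3,9)@(7, 19): e=[0,40,-8] → ·  [on edge]
  covered (6 px):
    · · · · ·
    · · · · ·
    · · · · ·
    · · · · ·
    · · · · ·
    · · █ · ·
    · █ █ · ·
    · █ █ · ·
    · · █ · ·
    · · · · ·
T1:
  2·area = 8  (B↔C swapped to make it positive)
  edge (8, 4)→(2, 6): d=(-6,2) right/bottom  bias=-1
  edge (2, 6)→(10, 2): d=(8,-4) top-left  bias=+0
  edge (10, 2)→(8, 4): d=(-2,2) right/bottom  bias=-1
    (4,1)@(9, 3): e=[4,4,0] → ·  [on edge]
    (2,2)@(5, 5): e=[0,4,4] → ·  [on edge]
    (3,2)@(7, 5): e=[-4,12,0] → ·  [on edge]
    (2,3)@(5, 7): e=[-12,20,0] → ·  [on edge]
    (1,4)@(3, 9): e=[-20,28,0] → ·  [on edge]
    (0,5)@(1, 11): e=[-28,36,0] → ·  [on edge]
  covered (0 px):
    · · · · ·
    · · · · ·
    · · · · ·
    · · · · ·
    · · · · ·
    · · · · ·
    · · · · ·
    · · · · ·
    · · · · ·
    · · · · ·
T2:
  2·area = 14  (B↔C swapped to make it positive)
  edge (7, 16)→(6, 10): d=(-1,-6) top-left  bias=+0
  edge (6, 10)→(8, 8): d=(2,-2) top-left  bias=+0
  edge (8, 8)→(7, 16): d=(-1,8) right/bottom  bias=-1
    (4,3)@(9, 7): e=[21,0,-7] → ·  [on edge]
    (3,4)@(7, 9): e=[7,0,7] → █  [on edge]
    (4,4)@(9, 9): e=[19,4,-9] → ·
    (2,5)@(5, 11): e=[-7,0,21] → ·  [on edge]
    (3,5)@(7, 11): e=[5,4,5] → █
    (4,5)@(9, 11): e=[17,8,-11] → ·
    (1,6)@(3, 13): e=[-21,0,35] → ·  [on edge]
    (3,6)@(7, 13): e=[3,8,3] → █
    (4,6)@(9, 13): e=[15,12,-13] → ·
    (0,7)@(1, 15): e=[-35,0,49] → ·  [on edge]
    (3,7)@(7, 15): e=[1,12,1] → █
    (4,7)@(9, 15): e=[13,16,-15] → ·
  covered (4 px):
    · · · · ·
    · · · · ·
    · · · · ·
    · · · · ·
    · · · █ ·
    · · · █ ·
    · · · █ ·
    · · · █ ·
    · · · · ·
    · · · · ·
T3:
  2·area = 8
  edge (4, 12)→(2, 12): d=(-2,0) right/bottom  bias=-1
  edge (2, 12)→(8, 8): d=(6,-4) top-left  bias=+0
  edge (8, 8)→(4, 12): d=(-4,4) right/bottom  bias=-1
    (4,3)@(9, 7): e=[10,-2,0] → ·  [on edge]
    (3,4)@(7, 9): e=[6,2,0] → ·  [on edge]
    (2,5)@(5, 11): e=[2,6,0] → ·  [on edge]
    (1,6)@(3, 13): e=[-2,10,0] → ·  [on edge]
    (0,7)@(1, 15): e=[-6,14,0] → ·  [on edge]
  covered (0 px):
    · · · · ·
    · · · · ·
    · · · · ·
    · · · · ·
    · · · · ·
    · · · · ·
    · · · · ·
    · · · · ·
    · · · · ·
    · · · · ·

Answer: [[2,5],[1,6],[2,6],[1,7],[2,7],[2,8]]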